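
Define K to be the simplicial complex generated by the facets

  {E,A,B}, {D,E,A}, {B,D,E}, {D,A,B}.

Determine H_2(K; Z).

Order the vertices as A < B < D < E. Listing each simplex with vertices in this order, K has dimension 2 with simplices:

  0-simplices (4): A, B, D, E
  1-simplices (6): AB, AD, AE, BD, BE, DE
  2-simplices (4): ABD, ABE, ADE, BDE

Hence C_0 ≅ Z^4, C_1 ≅ Z^6, C_2 ≅ Z^4.

Boundary ∂_1: C_1 → C_0 is given by ∂[p,q] = [q] − [p]. For instance
  ∂AD = D − A.
The 4×6 boundary matrix has rank 3 and Smith normal form diag(1,1,1).

∂_2: C_2 → C_1 sends each 2-simplex [p,q,r] to [q,r] − [p,r] + [p,q]. For instance
  ∂BDE = DE − BE + BD,
  ∂ABD = BD − AD + AB.
The 6×4 boundary matrix has rank 3 and Smith normal form diag(1,1,1).

Reading off H_k = ker ∂_k / im ∂_{k+1}:

  H_2: rank ker ∂_2 − rank ∂_3 = (4 − 3) − 0 = 1, and there is no ∂_3, so H_2 ≅ Z.

H_2 ≅ Z.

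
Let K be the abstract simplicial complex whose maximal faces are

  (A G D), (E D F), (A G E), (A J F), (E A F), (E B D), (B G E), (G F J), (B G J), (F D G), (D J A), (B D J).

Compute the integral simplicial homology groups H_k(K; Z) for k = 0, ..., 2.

H_0 ≅ Z,  H_1 ≅ Z/2Z,  H_2 = 0.

Fix the vertex order A < B < D < E < F < G < J and write every simplex with vertices in increasing order. Then dim K = 2 and the simplices of K are:

  0-simplices (7): A, B, D, E, F, G, J
  1-simplices (18): AD, AE, AF, AG, AJ, BD, BE, BG, BJ, DE, DF, DG, DJ, EF, EG, FG, FJ, GJ
  2-simplices (12): ADG, ADJ, AEF, AEG, AFJ, BDE, BDJ, BEG, BGJ, DEF, DFG, FGJ

giving chain groups C_0 ≅ Z^7, C_1 ≅ Z^18, C_2 ≅ Z^12.

The boundary map ∂_1: C_1 → C_0 maps an edge to its endpoints' difference, ∂[p,q] = q − p. For instance
  ∂BE = E − B.
The 7×18 boundary matrix has rank 6 and Smith normal form diag(1,1,1,1,1,1).

∂_2: C_2 → C_1 maps a triangle to the signed sum of its edges. For instance
  ∂BEG = EG − BG + BE,
  ∂FGJ = GJ − FJ + FG.
The resulting 18×12 matrix has rank 12, and its Smith normal form has invariant factors (1,1,1,1,1,1,1,1,1,1,1,2).

Computing H_k = (kernel of ∂_k) / (image of ∂_{k+1}):

  H_0: rank C_0 − rank ∂_1 = 7 − 6 = 1, and the invariant factors of ∂_1 are all 1, so H_0 = Z.
  H_1: rank ker ∂_1 − rank ∂_2 = (18 − 6) − 12 = 0, and ∂_2 has invariant factor 2 > 1, so H_1 = Z/2Z.
  H_2: rank ker ∂_2 − rank ∂_3 = (12 − 12) − 0 = 0, and there is no ∂_3, so H_2 = 0.

As a check, the Euler characteristic is 7 − 18 + 12 = 1, which agrees with 1 − 0 + 0 = 1.
(K is a triangulation of the real projective plane RP^2.)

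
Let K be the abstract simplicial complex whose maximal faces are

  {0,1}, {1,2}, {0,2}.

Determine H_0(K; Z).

H_0 = Z.

Take the total order 0 < 1 < 2 on the vertex set. Then K (dimension 1) consists of the simplices:

  0-simplices (3): [0], [1], [2]
  1-simplices (3): [0,1], [0,2], [1,2]

giving chain groups C_0 ≅ Z^3, C_1 ≅ Z^3.

∂_1: C_1 → C_0 is given by ∂[p,q] = [q] − [p]. For instance
  ∂[1,2] = [2] − [1].
This gives a 3×3 integer matrix of rank 2; reducing to Smith normal form yields diagonal entries (1,1).

Computing H_k = (kernel of ∂_k) / (image of ∂_{k+1}):

  H_0: rank C_0 − rank ∂_1 = 3 − 2 = 1, and the invariant factors of ∂_1 are all 1, so H_0 = Z.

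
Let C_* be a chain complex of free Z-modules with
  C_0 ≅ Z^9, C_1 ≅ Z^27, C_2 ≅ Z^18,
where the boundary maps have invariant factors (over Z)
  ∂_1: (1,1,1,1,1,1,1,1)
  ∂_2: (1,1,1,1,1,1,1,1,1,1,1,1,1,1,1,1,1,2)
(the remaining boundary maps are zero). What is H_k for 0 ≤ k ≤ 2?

H_0 = Z,  H_1 = Z ⊕ Z/2,  H_2 = 0.

H_0: b_0 = 9 − 0 − 8 = 1; torsion from ∂_1 factors > 1: none. So H_0 = Z.
H_1: b_1 = 27 − 8 − 18 = 1; torsion from ∂_2 factors > 1: [2]. So H_1 = Z ⊕ Z/2.
H_2: b_2 = 18 − 18 − 0 = 0; torsion from ∂_3 factors > 1: none. So H_2 = 0.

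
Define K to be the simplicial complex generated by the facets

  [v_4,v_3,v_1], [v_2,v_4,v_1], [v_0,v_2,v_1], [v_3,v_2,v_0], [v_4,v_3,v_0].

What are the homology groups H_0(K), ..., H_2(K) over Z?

H_0 = Z,  H_1 = Z,  H_2 = 0.

We work with the vertex ordering v_0 < v_1 < v_2 < v_3 < v_4. The simplices of K, each written with vertices in increasing order, are:

  0-simplices (5): [v_0], [v_1], [v_2], [v_3], [v_4]
  1-simplices (10): [v_0,v_1], [v_0,v_2], [v_0,v_3], [v_0,v_4], [v_1,v_2], [v_1,v_3], [v_1,v_4], [v_2,v_3], [v_2,v_4], [v_3,v_4]
  2-simplices (5): [v_0,v_1,v_2], [v_0,v_2,v_3], [v_0,v_3,v_4], [v_1,v_2,v_4], [v_1,v_3,v_4]

Hence C_0 ≅ Z^5, C_1 ≅ Z^10, C_2 ≅ Z^5.

The boundary map ∂_1: C_1 → C_0 maps an edge to its endpoints' difference, ∂[p,q] = q − p. For instance
  ∂[v_1,v_4] = [v_4] − [v_1].
The resulting 5×10 matrix has rank 4, and its Smith normal form has invariant factors (1,1,1,1).

Boundary ∂_2: C_2 → C_1 sends each 2-simplex [p,q,r] to [q,r] − [p,r] + [p,q]. For instance
  ∂[v_0,v_3,v_4] = [v_3,v_4] − [v_0,v_4] + [v_0,v_3],
  ∂[v_1,v_2,v_4] = [v_2,v_4] − [v_1,v_4] + [v_1,v_2].
As a 10×5 matrix over Z this has rank 5, with invariant factors (1,1,1,1,1).

Now H_k = ker ∂_k / im ∂_{k+1}, so:

  H_0: rank C_0 − rank ∂_1 = 5 − 4 = 1, and the invariant factors of ∂_1 are all 1, so H_0 = Z.
  H_1: rank ker ∂_1 − rank ∂_2 = (10 − 4) − 5 = 1, and the invariant factors of ∂_2 are all 1, so H_1 = Z.
  H_2: rank ker ∂_2 − rank ∂_3 = (5 − 5) − 0 = 0, and there is no ∂_3, so H_2 = 0.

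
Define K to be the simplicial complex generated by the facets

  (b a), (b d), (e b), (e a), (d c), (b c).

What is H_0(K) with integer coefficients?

H_0 = Z.

We work with the vertex ordering a < b < c < d < e. The simplices of K, each written with vertices in increasing order, are:

  0-simplices (5): a, b, c, d, e
  1-simplices (6): ab, ae, bc, bd, be, cd

so the chain groups are C_0 ≅ Z^5, C_1 ≅ Z^6.

Boundary ∂_1: C_1 → C_0 is given by ∂[p,q] = [q] − [p].
The 5×6 boundary matrix has rank 4 and Smith normal form diag(1,1,1,1).

Now H_k = ker ∂_k / im ∂_{k+1}, so:

  H_0: rank C_0 − rank ∂_1 = 5 − 4 = 1, and the invariant factors of ∂_1 are all 1, so H_0 ≅ Z.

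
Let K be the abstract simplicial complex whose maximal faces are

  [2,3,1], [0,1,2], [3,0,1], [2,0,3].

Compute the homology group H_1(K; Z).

H_1 ≅ 0.

Fix the vertex order 0 < 1 < 2 < 3 and write every simplex with vertices in increasing order. Then dim K = 2 and the simplices of K are:

  0-simplices (4): [0], [1], [2], [3]
  1-simplices (6): [0,1], [0,2], [0,3], [1,2], [1,3], [2,3]
  2-simplices (4): [0,1,2], [0,1,3], [0,2,3], [1,2,3]

Hence C_0 ≅ Z^4, C_1 ≅ Z^6, C_2 ≅ Z^4.

The boundary map ∂_1: C_1 → C_0 maps an edge to its endpoints' difference, ∂[p,q] = q − p. For instance
  ∂[1,2] = [2] − [1].
This gives a 4×6 integer matrix of rank 3; reducing to Smith normal form yields diagonal entries (1,1,1).

∂_2: C_2 → C_1 maps a triangle to the signed sum of its edges. For instance
  ∂[1,2,3] = [2,3] − [1,3] + [1,2],
  ∂[0,1,2] = [1,2] − [0,2] + [0,1].
As a 6×4 matrix over Z this has rank 3, with invariant factors (1,1,1).

Reading off H_k = ker ∂_k / im ∂_{k+1}:

  H_1: rank ker ∂_1 − rank ∂_2 = (6 − 3) − 3 = 0, and the invariant factors of ∂_2 are all 1, so H_1 ≅ 0.

(K is a triangulation of the 2-sphere S^2.)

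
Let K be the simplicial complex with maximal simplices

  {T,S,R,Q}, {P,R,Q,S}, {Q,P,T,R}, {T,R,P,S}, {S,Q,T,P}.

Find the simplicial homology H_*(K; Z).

H_0 = Z,  H_1 = 0,  H_2 = 0,  H_3 = Z.

K has 5 vertices, 10 edges, 10 triangles, 5 3-simplices.
rank ∂_0 = 0, rank ∂_1 = 4 ⇒ b_0 = 5 − 0 − 4 = 1; all invariant factors of ∂_1 are 1 so no torsion. So H_0 = Z.
rank ∂_1 = 4, rank ∂_2 = 6 ⇒ b_1 = 10 − 4 − 6 = 0; all invariant factors of ∂_2 are 1 so no torsion. So H_1 = 0.
rank ∂_2 = 6, rank ∂_3 = 4 ⇒ b_2 = 10 − 6 − 4 = 0; all invariant factors of ∂_3 are 1 so no torsion. So H_2 = 0.
rank ∂_3 = 4, rank ∂_4 = 0 ⇒ b_3 = 5 − 4 − 0 = 1. So H_3 = Z.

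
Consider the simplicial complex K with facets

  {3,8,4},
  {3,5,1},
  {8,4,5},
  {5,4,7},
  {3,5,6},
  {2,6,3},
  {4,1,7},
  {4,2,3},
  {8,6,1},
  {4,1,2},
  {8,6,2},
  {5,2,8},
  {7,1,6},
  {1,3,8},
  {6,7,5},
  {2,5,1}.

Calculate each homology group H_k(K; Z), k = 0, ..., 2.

Fix the vertex order 1 < 2 < 3 < 4 < 5 < 6 < 7 < 8 and write every simplex with vertices in increasing order. Then dim K = 2 and the simplices of K are:

  0-simplices (8): [1], [2], [3], [4], [5], [6], [7], [8]
  1-simplices (24): (24 of them)
  2-simplices (16): [1,2,4], [1,2,5], [1,3,5], [1,3,8], [1,4,7], [1,6,7], [1,6,8], [2,3,4], [2,3,6], [2,5,8], [2,6,8], [3,4,8], [3,5,6], [4,5,7], [4,5,8], [5,6,7]

Hence C_0 ≅ Z^8, C_1 ≅ Z^24, C_2 ≅ Z^16.

The boundary map ∂_1: C_1 → C_0 sends each edge [p,q] (with p < q) to q − p. For instance
  ∂[3,5] = [5] − [3].
As a 8×24 matrix over Z this has rank 7, with invariant factors (1,1,1,1,1,1,1).

∂_2: C_2 → C_1 acts by ∂[p,q,r] = [q,r] − [p,r] + [p,q]. For instance
  ∂[4,5,7] = [5,7] − [4,7] + [4,5],
  ∂[2,6,8] = [6,8] − [2,8] + [2,6].
This gives a 24×16 integer matrix of rank 15; reducing to Smith normal form yields diagonal entries (1,1,1,1,1,1,1,1,1,1,1,1,1,1,1).

Reading off H_k = ker ∂_k / im ∂_{k+1}:

  H_0: rank C_0 − rank ∂_1 = 8 − 7 = 1, and the invariant factors of ∂_1 are all 1, so H_0 ≅ Z.
  H_1: rank ker ∂_1 − rank ∂_2 = (24 − 7) − 15 = 2, and the invariant factors of ∂_2 are all 1, so H_1 ≅ Z^2.
  H_2: rank ker ∂_2 − rank ∂_3 = (16 − 15) − 0 = 1, and there is no ∂_3, so H_2 ≅ Z.

H_0 = Z,  H_1 = Z^2,  H_2 = Z.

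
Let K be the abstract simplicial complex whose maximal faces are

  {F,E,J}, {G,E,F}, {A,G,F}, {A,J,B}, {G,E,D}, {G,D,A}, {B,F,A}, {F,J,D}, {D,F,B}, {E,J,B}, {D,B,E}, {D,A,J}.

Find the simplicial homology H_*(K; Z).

H_0 = Z,  H_1 = Z/2,  H_2 = 0.

We work with the vertex ordering A < B < D < E < F < G < J. The simplices of K, each written with vertices in increasing order, are:

  0-simplices (7): A, B, D, E, F, G, J
  1-simplices (18): AB, AD, AF, AG, AJ, BD, BE, BF, BJ, DE, DF, DG, DJ, EF, EG, EJ, FG, FJ
  2-simplices (12): ABF, ABJ, ADG, ADJ, AFG, BDE, BDF, BEJ, DEG, DFJ, EFG, EFJ

giving chain groups C_0 ≅ Z^7, C_1 ≅ Z^18, C_2 ≅ Z^12.

The boundary map ∂_1: C_1 → C_0 maps an edge to its endpoints' difference, ∂[p,q] = q − p. For instance
  ∂BE = E − B.
This gives a 7×18 integer matrix of rank 6; reducing to Smith normal form yields diagonal entries (1,1,1,1,1,1).

The boundary map ∂_2: C_2 → C_1 acts by ∂[p,q,r] = [q,r] − [p,r] + [p,q]. For instance
  ∂BEJ = EJ − BJ + BE,
  ∂EFJ = FJ − EJ + EF.
This gives a 18×12 integer matrix of rank 12; reducing to Smith normal form yields diagonal entries (1,1,1,1,1,1,1,1,1,1,1,2).

Reading off H_k = ker ∂_k / im ∂_{k+1}:

  H_0: rank C_0 − rank ∂_1 = 7 − 6 = 1, and the invariant factors of ∂_1 are all 1, so H_0 = Z.
  H_1: rank ker ∂_1 − rank ∂_2 = (18 − 6) − 12 = 0, and ∂_2 has invariant factor 2 > 1, so H_1 = Z/2.
  H_2: rank ker ∂_2 − rank ∂_3 = (12 − 12) − 0 = 0, and there is no ∂_3, so H_2 = 0.

(K is a triangulation of the real projective plane RP^2.)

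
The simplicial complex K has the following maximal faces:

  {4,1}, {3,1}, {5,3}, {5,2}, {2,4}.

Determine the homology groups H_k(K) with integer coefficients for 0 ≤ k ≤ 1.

H_0 = Z,  H_1 = Z.

We work with the vertex ordering 1 < 2 < 3 < 4 < 5. The simplices of K, each written with vertices in increasing order, are:

  0-simplices (5): [1], [2], [3], [4], [5]
  1-simplices (5): [1,3], [1,4], [2,4], [2,5], [3,5]

Hence C_0 ≅ Z^5, C_1 ≅ Z^5.

Boundary ∂_1: C_1 → C_0 maps an edge to its endpoints' difference, ∂[p,q] = q − p. For instance
  ∂[2,4] = [4] − [2].
The resulting 5×5 matrix has rank 4, and its Smith normal form has invariant factors (1,1,1,1).

From H_k ≅ ker(∂_k) / im(∂_{k+1}) we obtain:

  H_0: rank C_0 − rank ∂_1 = 5 − 4 = 1, and the invariant factors of ∂_1 are all 1, so H_0 = Z.
  H_1: rank ker ∂_1 − rank ∂_2 = (5 − 4) − 0 = 1, and there is no ∂_2, so H_1 = Z.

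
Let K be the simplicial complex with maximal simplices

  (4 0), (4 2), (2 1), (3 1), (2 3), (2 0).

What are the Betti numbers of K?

b_0 = 1, b_1 = 2.

Take the total order 0 < 1 < 2 < 3 < 4 on the vertex set. Then K (dimension 1) consists of the simplices:

  0-simplices (5): [0], [1], [2], [3], [4]
  1-simplices (6): [0,2], [0,4], [1,2], [1,3], [2,3], [2,4]

so the chain groups are C_0 ≅ Z^5, C_1 ≅ Z^6.

∂_1: C_1 → C_0 sends each edge [p,q] (with p < q) to q − p.
As a 5×6 matrix over Z this has rank 4, with invariant factors (1,1,1,1).

Computing H_k = (kernel of ∂_k) / (image of ∂_{k+1}):

  H_0: rank C_0 − rank ∂_1 = 5 − 4 = 1, and the invariant factors of ∂_1 are all 1, so H_0 ≅ Z.
  H_1: rank ker ∂_1 − rank ∂_2 = (6 − 4) − 0 = 2, and there is no ∂_2, so H_1 ≅ Z^2.

Hence the Betti numbers are b_0 = 1, b_1 = 2.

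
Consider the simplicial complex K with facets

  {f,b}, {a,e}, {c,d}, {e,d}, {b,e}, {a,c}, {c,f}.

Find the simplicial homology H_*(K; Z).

Order the vertices as a < b < c < d < e < f. Listing each simplex with vertices in this order, K has dimension 1 with simplices:

  0-simplices (6): a, b, c, d, e, f
  1-simplices (7): ac, ae, be, bf, cd, cf, de

Hence C_0 ≅ Z^6, C_1 ≅ Z^7.

∂_1: C_1 → C_0 maps an edge to its endpoints' difference, ∂[p,q] = q − p.
The 6×7 boundary matrix has rank 5 and Smith normal form diag(1,1,1,1,1).

From H_k ≅ ker(∂_k) / im(∂_{k+1}) we obtain:

  H_0: rank C_0 − rank ∂_1 = 6 − 5 = 1, and the invariant factors of ∂_1 are all 1, so H_0 = Z.
  H_1: rank ker ∂_1 − rank ∂_2 = (7 − 5) − 0 = 2, and there is no ∂_2, so H_1 = Z^2.

As a check, the Euler characteristic is 6 − 7 = -1, which agrees with 1 − 2 = -1.

H_0 = Z,  H_1 = Z^2.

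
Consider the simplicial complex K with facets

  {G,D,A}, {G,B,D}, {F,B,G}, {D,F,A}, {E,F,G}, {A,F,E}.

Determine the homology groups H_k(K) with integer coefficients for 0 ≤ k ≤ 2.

K has 6 vertices, 12 edges, 6 triangles.
rank ∂_0 = 0, rank ∂_1 = 5 ⇒ b_0 = 6 − 0 − 5 = 1; all invariant factors of ∂_1 are 1 so no torsion. So H_0 = Z.
rank ∂_1 = 5, rank ∂_2 = 6 ⇒ b_1 = 12 − 5 − 6 = 1; all invariant factors of ∂_2 are 1 so no torsion. So H_1 = Z.
rank ∂_2 = 6, rank ∂_3 = 0 ⇒ b_2 = 6 − 6 − 0 = 0. So H_2 = 0.

H_0 ≅ Z,  H_1 ≅ Z,  H_2 = 0.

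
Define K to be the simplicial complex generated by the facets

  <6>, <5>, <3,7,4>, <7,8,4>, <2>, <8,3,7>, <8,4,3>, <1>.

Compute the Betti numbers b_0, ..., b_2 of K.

Fix the vertex order 1 < 2 < 3 < 4 < 5 < 6 < 7 < 8 and write every simplex with vertices in increasing order. Then dim K = 2 and the simplices of K are:

  0-simplices (8): [1], [2], [3], [4], [5], [6], [7], [8]
  1-simplices (6): [3,4], [3,7], [3,8], [4,7], [4,8], [7,8]
  2-simplices (4): [3,4,7], [3,4,8], [3,7,8], [4,7,8]

Hence C_0 ≅ Z^8, C_1 ≅ Z^6, C_2 ≅ Z^4.

The boundary map ∂_1: C_1 → C_0 is given by ∂[p,q] = [q] − [p]. For instance
  ∂[7,8] = [8] − [7].
The resulting 8×6 matrix has rank 3, and its Smith normal form has invariant factors (1,1,1).

∂_2: C_2 → C_1 sends each 2-simplex [p,q,r] to [q,r] − [p,r] + [p,q]. For instance
  ∂[3,4,7] = [4,7] − [3,7] + [3,4],
  ∂[3,4,8] = [4,8] − [3,8] + [3,4].
The resulting 6×4 matrix has rank 3, and its Smith normal form has invariant factors (1,1,1).

Computing H_k = (kernel of ∂_k) / (image of ∂_{k+1}):

  H_0: rank C_0 − rank ∂_1 = 8 − 3 = 5, and the invariant factors of ∂_1 are all 1, so H_0 ≅ Z^5.
  H_1: rank ker ∂_1 − rank ∂_2 = (6 − 3) − 3 = 0, and the invariant factors of ∂_2 are all 1, so H_1 ≅ 0.
  H_2: rank ker ∂_2 − rank ∂_3 = (4 − 3) − 0 = 1, and there is no ∂_3, so H_2 ≅ Z.

Hence the Betti numbers are b_0 = 5, b_1 = 0, b_2 = 1.

b_0 = 5, b_1 = 0, b_2 = 1.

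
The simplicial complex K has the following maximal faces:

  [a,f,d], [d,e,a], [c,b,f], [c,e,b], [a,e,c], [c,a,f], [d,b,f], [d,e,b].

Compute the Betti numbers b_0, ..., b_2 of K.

b_0 = 1, b_1 = 0, b_2 = 1.

Order the vertices as a < b < c < d < e < f. Listing each simplex with vertices in this order, K has dimension 2 with simplices:

  0-simplices (6): a, b, c, d, e, f
  1-simplices (12): ac, ad, ae, af, bc, bd, be, bf, ce, cf, de, df
  2-simplices (8): ace, acf, ade, adf, bce, bcf, bde, bdf

so the chain groups are C_0 ≅ Z^6, C_1 ≅ Z^12, C_2 ≅ Z^8.

The boundary map ∂_1: C_1 → C_0 sends each edge [p,q] (with p < q) to q − p.
The 6×12 boundary matrix has rank 5 and Smith normal form diag(1,1,1,1,1).

The boundary map ∂_2: C_2 → C_1 maps a triangle to the signed sum of its edges. For instance
  ∂bcf = cf − bf + bc,
  ∂acf = cf − af + ac.
The resulting 12×8 matrix has rank 7, and its Smith normal form has invariant factors (1,1,1,1,1,1,1).

From H_k ≅ ker(∂_k) / im(∂_{k+1}) we obtain:

  H_0: rank C_0 − rank ∂_1 = 6 − 5 = 1, and the invariant factors of ∂_1 are all 1, so H_0 = Z.
  H_1: rank ker ∂_1 − rank ∂_2 = (12 − 5) − 7 = 0, and the invariant factors of ∂_2 are all 1, so H_1 = 0.
  H_2: rank ker ∂_2 − rank ∂_3 = (8 − 7) − 0 = 1, and there is no ∂_3, so H_2 = Z.

As a check, the Euler characteristic is 6 − 12 + 8 = 2, which agrees with 1 − 0 + 1 = 2.
(K is a triangulation of the 2-sphere S^2.)

Hence the Betti numbers are b_0 = 1, b_1 = 0, b_2 = 1.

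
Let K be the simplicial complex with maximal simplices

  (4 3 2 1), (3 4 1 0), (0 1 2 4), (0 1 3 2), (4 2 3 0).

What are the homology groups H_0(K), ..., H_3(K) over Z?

We work with the vertex ordering 0 < 1 < 2 < 3 < 4. The simplices of K, each written with vertices in increasing order, are:

  0-simplices (5): [0], [1], [2], [3], [4]
  1-simplices (10): [0,1], [0,2], [0,3], [0,4], [1,2], [1,3], [1,4], [2,3], [2,4], [3,4]
  2-simplices (10): [0,1,2], [0,1,3], [0,1,4], [0,2,3], [0,2,4], [0,3,4], [1,2,3], [1,2,4], [1,3,4], [2,3,4]
  3-simplices (5): [0,1,2,3], [0,1,2,4], [0,1,3,4], [0,2,3,4], [1,2,3,4]

so the chain groups are C_0 ≅ Z^5, C_1 ≅ Z^10, C_2 ≅ Z^10, C_3 ≅ Z^5.

Boundary ∂_1: C_1 → C_0 sends each edge [p,q] (with p < q) to q − p.
As a 5×10 matrix over Z this has rank 4, with invariant factors (1,1,1,1).

The boundary map ∂_2: C_2 → C_1 maps a triangle to the signed sum of its edges. For instance
  ∂[2,3,4] = [3,4] − [2,4] + [2,3],
  ∂[1,3,4] = [3,4] − [1,4] + [1,3].
The 10×10 boundary matrix has rank 6 and Smith normal form diag(1,1,1,1,1,1).

∂_3: C_3 → C_2 sends each 3-simplex σ to the alternating sum Σ_i (−1)^i (σ with its i-th vertex removed). For instance
  ∂[0,1,3,4] = [1,3,4] − [0,3,4] + [0,1,4] − [0,1,3],
  ∂[0,1,2,4] = [1,2,4] − [0,2,4] + [0,1,4] − [0,1,2].
This gives a 10×5 integer matrix of rank 4; reducing to Smith normal form yields diagonal entries (1,1,1,1).

Computing H_k = (kernel of ∂_k) / (image of ∂_{k+1}):

  H_0: rank C_0 − rank ∂_1 = 5 − 4 = 1, and the invariant factors of ∂_1 are all 1, so H_0 = Z.
  H_1: rank ker ∂_1 − rank ∂_2 = (10 − 4) − 6 = 0, and the invariant factors of ∂_2 are all 1, so H_1 = 0.
  H_2: rank ker ∂_2 − rank ∂_3 = (10 − 6) − 4 = 0, and the invariant factors of ∂_3 are all 1, so H_2 = 0.
  H_3: rank ker ∂_3 − rank ∂_4 = (5 − 4) − 0 = 1, and there is no ∂_4, so H_3 = Z.

H_0 ≅ Z,  H_1 = 0,  H_2 = 0,  H_3 ≅ Z.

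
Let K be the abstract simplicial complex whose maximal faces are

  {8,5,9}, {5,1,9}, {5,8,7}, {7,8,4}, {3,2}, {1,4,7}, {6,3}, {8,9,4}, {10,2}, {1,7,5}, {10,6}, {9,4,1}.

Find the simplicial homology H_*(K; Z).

Order the vertices as 1 < 2 < 3 < 4 < 5 < 6 < 7 < 8 < 9 < 10. Listing each simplex with vertices in this order, K has dimension 2 with simplices:

  0-simplices (10): [1], [2], [3], [4], [5], [6], [7], [8], [9], [10]
  1-simplices (16): [1,4], [1,5], [1,7], [1,9], [2,3], [2,10], [3,6], [4,7], [4,8], [4,9], [5,7], [5,8], [5,9], [6,10], [7,8], [8,9]
  2-simplices (8): [1,4,7], [1,4,9], [1,5,7], [1,5,9], [4,7,8], [4,8,9], [5,7,8], [5,8,9]

giving chain groups C_0 ≅ Z^10, C_1 ≅ Z^16, C_2 ≅ Z^8.

∂_1: C_1 → C_0 is given by ∂[p,q] = [q] − [p]. For instance
  ∂[7,8] = [8] − [7].
The 10×16 boundary matrix has rank 8 and Smith normal form diag(1,1,1,1,1,1,1,1).

Boundary ∂_2: C_2 → C_1 maps a triangle to the signed sum of its edges. For instance
  ∂[1,4,9] = [4,9] − [1,9] + [1,4],
  ∂[1,5,9] = [5,9] − [1,9] + [1,5].
The 16×8 boundary matrix has rank 7 and Smith normal form diag(1,1,1,1,1,1,1).

From H_k ≅ ker(∂_k) / im(∂_{k+1}) we obtain:

  H_0: rank C_0 − rank ∂_1 = 10 − 8 = 2, and the invariant factors of ∂_1 are all 1, so H_0 ≅ Z^2.
  H_1: rank ker ∂_1 − rank ∂_2 = (16 − 8) − 7 = 1, and the invariant factors of ∂_2 are all 1, so H_1 ≅ Z.
  H_2: rank ker ∂_2 − rank ∂_3 = (8 − 7) − 0 = 1, and there is no ∂_3, so H_2 ≅ Z.

H_0 ≅ Z^2,  H_1 ≅ Z,  H_2 ≅ Z.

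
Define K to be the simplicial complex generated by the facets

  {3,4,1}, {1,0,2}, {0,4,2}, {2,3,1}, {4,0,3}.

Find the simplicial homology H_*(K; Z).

K has 5 vertices, 10 edges, 5 triangles.
rank ∂_0 = 0, rank ∂_1 = 4 ⇒ b_0 = 5 − 0 − 4 = 1; all invariant factors of ∂_1 are 1 so no torsion. So H_0 = Z.
rank ∂_1 = 4, rank ∂_2 = 5 ⇒ b_1 = 10 − 4 − 5 = 1; all invariant factors of ∂_2 are 1 so no torsion. So H_1 = Z.
rank ∂_2 = 5, rank ∂_3 = 0 ⇒ b_2 = 5 − 5 − 0 = 0. So H_2 = 0.

H_0 = Z,  H_1 = Z,  H_2 = 0.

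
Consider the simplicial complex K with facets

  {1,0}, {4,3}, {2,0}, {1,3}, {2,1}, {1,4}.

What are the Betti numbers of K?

b_0 = 1, b_1 = 2.

Take the total order 0 < 1 < 2 < 3 < 4 on the vertex set. Then K (dimension 1) consists of the simplices:

  0-simplices (5): [0], [1], [2], [3], [4]
  1-simplices (6): [0,1], [0,2], [1,2], [1,3], [1,4], [3,4]

Hence C_0 ≅ Z^5, C_1 ≅ Z^6.

∂_1: C_1 → C_0 sends each edge [p,q] (with p < q) to q − p.
As a 5×6 matrix over Z this has rank 4, with invariant factors (1,1,1,1).

From H_k ≅ ker(∂_k) / im(∂_{k+1}) we obtain:

  H_0: rank C_0 − rank ∂_1 = 5 − 4 = 1, and the invariant factors of ∂_1 are all 1, so H_0 ≅ Z.
  H_1: rank ker ∂_1 − rank ∂_2 = (6 − 4) − 0 = 2, and there is no ∂_2, so H_1 ≅ Z^2.

Hence the Betti numbers are b_0 = 1, b_1 = 2.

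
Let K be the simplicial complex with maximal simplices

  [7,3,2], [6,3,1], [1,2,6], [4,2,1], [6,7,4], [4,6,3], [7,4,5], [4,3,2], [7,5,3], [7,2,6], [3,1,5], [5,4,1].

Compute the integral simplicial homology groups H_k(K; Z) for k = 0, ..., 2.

Fix the vertex order 1 < 2 < 3 < 4 < 5 < 6 < 7 and write every simplex with vertices in increasing order. Then dim K = 2 and the simplices of K are:

  0-simplices (7): [1], [2], [3], [4], [5], [6], [7]
  1-simplices (18): [1,2], [1,3], [1,4], [1,5], [1,6], [2,3], [2,4], [2,6], [2,7], [3,4], [3,5], [3,6], [3,7], [4,5], [4,6], [4,7], [5,7], [6,7]
  2-simplices (12): [1,2,4], [1,2,6], [1,3,5], [1,3,6], [1,4,5], [2,3,4], [2,3,7], [2,6,7], [3,4,6], [3,5,7], [4,5,7], [4,6,7]

Hence C_0 ≅ Z^7, C_1 ≅ Z^18, C_2 ≅ Z^12.

∂_1: C_1 → C_0 sends each edge [p,q] (with p < q) to q − p.
This gives a 7×18 integer matrix of rank 6; reducing to Smith normal form yields diagonal entries (1,1,1,1,1,1).

The boundary map ∂_2: C_2 → C_1 sends each 2-simplex [p,q,r] to [q,r] − [p,r] + [p,q]. For instance
  ∂[3,5,7] = [5,7] − [3,7] + [3,5],
  ∂[1,2,4] = [2,4] − [1,4] + [1,2].
The 18×12 boundary matrix has rank 12 and Smith normal form diag(1,1,1,1,1,1,1,1,1,1,1,2).

Now H_k = ker ∂_k / im ∂_{k+1}, so:

  H_0: rank C_0 − rank ∂_1 = 7 − 6 = 1, and the invariant factors of ∂_1 are all 1, so H_0 ≅ Z.
  H_1: rank ker ∂_1 − rank ∂_2 = (18 − 6) − 12 = 0, and ∂_2 has invariant factor 2 > 1, so H_1 ≅ Z/2Z.
  H_2: rank ker ∂_2 − rank ∂_3 = (12 − 12) − 0 = 0, and there is no ∂_3, so H_2 ≅ 0.

As a check, the Euler characteristic is 7 − 18 + 12 = 1, which agrees with 1 − 0 + 0 = 1.

H_0 = Z,  H_1 = Z/2Z,  H_2 = 0.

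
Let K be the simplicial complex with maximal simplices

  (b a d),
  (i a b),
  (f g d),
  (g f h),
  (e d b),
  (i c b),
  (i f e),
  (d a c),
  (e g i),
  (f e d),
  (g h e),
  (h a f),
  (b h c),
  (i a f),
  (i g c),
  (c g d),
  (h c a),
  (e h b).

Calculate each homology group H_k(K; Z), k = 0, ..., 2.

K has 9 vertices, 27 edges, 18 triangles.
rank ∂_0 = 0, rank ∂_1 = 8 ⇒ b_0 = 9 − 0 − 8 = 1; all invariant factors of ∂_1 are 1 so no torsion. So H_0 ≅ Z.
rank ∂_1 = 8, rank ∂_2 = 18 ⇒ b_1 = 27 − 8 − 18 = 1; ∂_2 has invariant factor(s) [2] giving torsion. So H_1 ≅ Z × Z/2.
rank ∂_2 = 18, rank ∂_3 = 0 ⇒ b_2 = 18 − 18 − 0 = 0. So H_2 ≅ 0.

H_0 ≅ Z,  H_1 ≅ Z × Z/2,  H_2 = 0.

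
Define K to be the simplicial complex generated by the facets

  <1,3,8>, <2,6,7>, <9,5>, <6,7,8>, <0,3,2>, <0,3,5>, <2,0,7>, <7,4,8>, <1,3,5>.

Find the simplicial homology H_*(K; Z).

H_0 ≅ Z,  H_1 ≅ Z,  H_2 = 0.

Fix the vertex order 0 < 1 < 2 < 3 < 4 < 5 < 6 < 7 < 8 < 9 and write every simplex with vertices in increasing order. Then dim K = 2 and the simplices of K are:

  0-simplices (10): [0], [1], [2], [3], [4], [5], [6], [7], [8], [9]
  1-simplices (18): [0,2], [0,3], [0,5], [0,7], [1,3], [1,5], [1,8], [2,3], [2,6], [2,7], [3,5], [3,8], [4,7], [4,8], [5,9], [6,7], [6,8], [7,8]
  2-simplices (8): [0,2,3], [0,2,7], [0,3,5], [1,3,5], [1,3,8], [2,6,7], [4,7,8], [6,7,8]

giving chain groups C_0 ≅ Z^10, C_1 ≅ Z^18, C_2 ≅ Z^8.

∂_1: C_1 → C_0 is given by ∂[p,q] = [q] − [p]. For instance
  ∂[1,5] = [5] − [1].
The resulting 10×18 matrix has rank 9, and its Smith normal form has invariant factors (1,1,1,1,1,1,1,1,1).

∂_2: C_2 → C_1 maps a triangle to the signed sum of its edges. For instance
  ∂[2,6,7] = [6,7] − [2,7] + [2,6],
  ∂[4,7,8] = [7,8] − [4,8] + [4,7].
The resulting 18×8 matrix has rank 8, and its Smith normal form has invariant factors (1,1,1,1,1,1,1,1).

Now H_k = ker ∂_k / im ∂_{k+1}, so:

  H_0: rank C_0 − rank ∂_1 = 10 − 9 = 1, and the invariant factors of ∂_1 are all 1, so H_0 = Z.
  H_1: rank ker ∂_1 − rank ∂_2 = (18 − 9) − 8 = 1, and the invariant factors of ∂_2 are all 1, so H_1 = Z.
  H_2: rank ker ∂_2 − rank ∂_3 = (8 − 8) − 0 = 0, and there is no ∂_3, so H_2 = 0.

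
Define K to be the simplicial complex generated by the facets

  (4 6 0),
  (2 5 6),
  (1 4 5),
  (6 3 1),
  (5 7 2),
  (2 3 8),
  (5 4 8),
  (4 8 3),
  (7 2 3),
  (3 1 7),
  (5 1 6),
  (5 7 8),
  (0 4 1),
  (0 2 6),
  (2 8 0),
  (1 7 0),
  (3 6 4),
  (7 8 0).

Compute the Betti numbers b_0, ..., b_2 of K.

b_0 = 1, b_1 = 1, b_2 = 0.

Order the vertices as 0 < 1 < 2 < 3 < 4 < 5 < 6 < 7 < 8. Listing each simplex with vertices in this order, K has dimension 2 with simplices:

  0-simplices (9): [0], [1], [2], [3], [4], [5], [6], [7], [8]
  1-simplices (27): (27 of them)
  2-simplices (18): [0,1,4], [0,1,7], [0,2,6], [0,2,8], [0,4,6], [0,7,8], [1,3,6], [1,3,7], [1,4,5], [1,5,6], [2,3,7], [2,3,8], [2,5,6], [2,5,7], [3,4,6], [3,4,8], [4,5,8], [5,7,8]

giving chain groups C_0 ≅ Z^9, C_1 ≅ Z^27, C_2 ≅ Z^18.

∂_1: C_1 → C_0 maps an edge to its endpoints' difference, ∂[p,q] = q − p.
As a 9×27 matrix over Z this has rank 8, with invariant factors (1,1,1,1,1,1,1,1).

Boundary ∂_2: C_2 → C_1 sends each 2-simplex [p,q,r] to [q,r] − [p,r] + [p,q]. For instance
  ∂[2,3,7] = [3,7] − [2,7] + [2,3],
  ∂[0,1,4] = [1,4] − [0,4] + [0,1].
As a 27×18 matrix over Z this has rank 18, with invariant factors (1,1,1,1,1,1,1,1,1,1,1,1,1,1,1,1,1,2).

From H_k ≅ ker(∂_k) / im(∂_{k+1}) we obtain:

  H_0: rank C_0 − rank ∂_1 = 9 − 8 = 1, and the invariant factors of ∂_1 are all 1, so H_0 ≅ Z.
  H_1: rank ker ∂_1 − rank ∂_2 = (27 − 8) − 18 = 1, and ∂_2 has invariant factor 2 > 1, so H_1 ≅ Z × Z/2.
  H_2: rank ker ∂_2 − rank ∂_3 = (18 − 18) − 0 = 0, and there is no ∂_3, so H_2 ≅ 0.

(K is a triangulation of the Klein bottle.)

Hence the Betti numbers are b_0 = 1, b_1 = 1, b_2 = 0.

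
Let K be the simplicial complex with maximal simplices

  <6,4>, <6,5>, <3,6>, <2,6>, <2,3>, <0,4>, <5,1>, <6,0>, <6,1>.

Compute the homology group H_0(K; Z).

Fix the vertex order 0 < 1 < 2 < 3 < 4 < 5 < 6 and write every simplex with vertices in increasing order. Then dim K = 1 and the simplices of K are:

  0-simplices (7): [0], [1], [2], [3], [4], [5], [6]
  1-simplices (9): [0,4], [0,6], [1,5], [1,6], [2,3], [2,6], [3,6], [4,6], [5,6]

Hence C_0 ≅ Z^7, C_1 ≅ Z^9.

The boundary map ∂_1: C_1 → C_0 maps an edge to its endpoints' difference, ∂[p,q] = q − p. For instance
  ∂[2,6] = [6] − [2].
As a 7×9 matrix over Z this has rank 6, with invariant factors (1,1,1,1,1,1).

Now H_k = ker ∂_k / im ∂_{k+1}, so:

  H_0: rank C_0 − rank ∂_1 = 7 − 6 = 1, and the invariant factors of ∂_1 are all 1, so H_0 = Z.

H_0 = Z.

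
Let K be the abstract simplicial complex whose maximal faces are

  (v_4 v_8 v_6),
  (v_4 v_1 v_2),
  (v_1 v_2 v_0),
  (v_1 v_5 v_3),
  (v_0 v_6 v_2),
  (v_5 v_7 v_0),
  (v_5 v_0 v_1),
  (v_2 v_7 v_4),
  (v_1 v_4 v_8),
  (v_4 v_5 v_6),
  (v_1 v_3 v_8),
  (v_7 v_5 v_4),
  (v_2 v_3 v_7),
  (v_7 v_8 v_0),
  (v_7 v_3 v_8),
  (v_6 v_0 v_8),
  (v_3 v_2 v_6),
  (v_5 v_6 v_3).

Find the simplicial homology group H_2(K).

H_2 = Z.

We work with the vertex ordering v_0 < v_1 < v_2 < v_3 < v_4 < v_5 < v_6 < v_7 < v_8. The simplices of K, each written with vertices in increasing order, are:

  0-simplices (9): [v_0], [v_1], [v_2], [v_3], [v_4], [v_5], [v_6], [v_7], [v_8]
  1-simplices (27): (27 of them)
  2-simplices (18): (18 of them)

giving chain groups C_0 ≅ Z^9, C_1 ≅ Z^27, C_2 ≅ Z^18.

The boundary map ∂_1: C_1 → C_0 sends each edge [p,q] (with p < q) to q − p. For instance
  ∂[v_2,v_6] = [v_6] − [v_2].
This gives a 9×27 integer matrix of rank 8; reducing to Smith normal form yields diagonal entries (1,1,1,1,1,1,1,1).

Boundary ∂_2: C_2 → C_1 maps a triangle to the signed sum of its edges. For instance
  ∂[v_1,v_4,v_8] = [v_4,v_8] − [v_1,v_8] + [v_1,v_4],
  ∂[v_4,v_5,v_6] = [v_5,v_6] − [v_4,v_6] + [v_4,v_5].
This gives a 27×18 integer matrix of rank 17; reducing to Smith normal form yields diagonal entries (1,1,1,1,1,1,1,1,1,1,1,1,1,1,1,1,1).

Reading off H_k = ker ∂_k / im ∂_{k+1}:

  H_2: rank ker ∂_2 − rank ∂_3 = (18 − 17) − 0 = 1, and there is no ∂_3, so H_2 ≅ Z.

(K is a triangulation of the torus T^2.)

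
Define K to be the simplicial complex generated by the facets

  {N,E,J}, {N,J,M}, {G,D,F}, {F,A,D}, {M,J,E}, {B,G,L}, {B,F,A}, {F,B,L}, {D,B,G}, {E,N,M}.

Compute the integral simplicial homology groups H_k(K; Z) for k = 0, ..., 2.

Fix the vertex order A < B < D < E < F < G < J < L < M < N and write every simplex with vertices in increasing order. Then dim K = 2 and the simplices of K are:

  0-simplices (10): A, B, D, E, F, G, J, L, M, N
  1-simplices (18): AB, AD, AF, BD, BF, BG, BL, DF, DG, EJ, EM, EN, FG, FL, GL, JM, JN, MN
  2-simplices (10): ABF, ADF, BDG, BFL, BGL, DFG, EJM, EJN, EMN, JMN

Hence C_0 ≅ Z^10, C_1 ≅ Z^18, C_2 ≅ Z^10.

The boundary map ∂_1: C_1 → C_0 sends each edge [p,q] (with p < q) to q − p.
The resulting 10×18 matrix has rank 8, and its Smith normal form has invariant factors (1,1,1,1,1,1,1,1).

∂_2: C_2 → C_1 acts by ∂[p,q,r] = [q,r] − [p,r] + [p,q]. For instance
  ∂ADF = DF − AF + AD,
  ∂BDG = DG − BG + BD.
This gives a 18×10 integer matrix of rank 9; reducing to Smith normal form yields diagonal entries (1,1,1,1,1,1,1,1,1).

Now H_k = ker ∂_k / im ∂_{k+1}, so:

  H_0: rank C_0 − rank ∂_1 = 10 − 8 = 2, and the invariant factors of ∂_1 are all 1, so H_0 ≅ Z^2.
  H_1: rank ker ∂_1 − rank ∂_2 = (18 − 8) − 9 = 1, and the invariant factors of ∂_2 are all 1, so H_1 ≅ Z.
  H_2: rank ker ∂_2 − rank ∂_3 = (10 − 9) − 0 = 1, and there is no ∂_3, so H_2 ≅ Z.

As a check, the Euler characteristic is 10 − 18 + 10 = 2, which agrees with 2 − 1 + 1 = 2.

H_0 ≅ Z^2,  H_1 ≅ Z,  H_2 ≅ Z.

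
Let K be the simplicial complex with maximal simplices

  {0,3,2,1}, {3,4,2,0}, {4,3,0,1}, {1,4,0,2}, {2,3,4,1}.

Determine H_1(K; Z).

Fix the vertex order 0 < 1 < 2 < 3 < 4 and write every simplex with vertices in increasing order. Then dim K = 3 and the simplices of K are:

  0-simplices (5): [0], [1], [2], [3], [4]
  1-simplices (10): [0,1], [0,2], [0,3], [0,4], [1,2], [1,3], [1,4], [2,3], [2,4], [3,4]
  2-simplices (10): [0,1,2], [0,1,3], [0,1,4], [0,2,3], [0,2,4], [0,3,4], [1,2,3], [1,2,4], [1,3,4], [2,3,4]
  3-simplices (5): [0,1,2,3], [0,1,2,4], [0,1,3,4], [0,2,3,4], [1,2,3,4]

so the chain groups are C_0 ≅ Z^5, C_1 ≅ Z^10, C_2 ≅ Z^10, C_3 ≅ Z^5.

The boundary map ∂_1: C_1 → C_0 is given by ∂[p,q] = [q] − [p]. For instance
  ∂[1,3] = [3] − [1].
As a 5×10 matrix over Z this has rank 4, with invariant factors (1,1,1,1).

∂_2: C_2 → C_1 sends each 2-simplex [p,q,r] to [q,r] − [p,r] + [p,q]. For instance
  ∂[0,2,3] = [2,3] − [0,3] + [0,2],
  ∂[1,2,3] = [2,3] − [1,3] + [1,2].
This gives a 10×10 integer matrix of rank 6; reducing to Smith normal form yields diagonal entries (1,1,1,1,1,1).

The boundary map ∂_3: C_3 → C_2 sends each 3-simplex σ to the alternating sum Σ_i (−1)^i (σ with its i-th vertex removed). For instance
  ∂[0,2,3,4] = [2,3,4] − [0,3,4] + [0,2,4] − [0,2,3],
  ∂[0,1,3,4] = [1,3,4] − [0,3,4] + [0,1,4] − [0,1,3].
The 10×5 boundary matrix has rank 4 and Smith normal form diag(1,1,1,1).

From H_k ≅ ker(∂_k) / im(∂_{k+1}) we obtain:

  H_1: rank ker ∂_1 − rank ∂_2 = (10 − 4) − 6 = 0, and the invariant factors of ∂_2 are all 1, so H_1 ≅ 0.

H_1 = 0.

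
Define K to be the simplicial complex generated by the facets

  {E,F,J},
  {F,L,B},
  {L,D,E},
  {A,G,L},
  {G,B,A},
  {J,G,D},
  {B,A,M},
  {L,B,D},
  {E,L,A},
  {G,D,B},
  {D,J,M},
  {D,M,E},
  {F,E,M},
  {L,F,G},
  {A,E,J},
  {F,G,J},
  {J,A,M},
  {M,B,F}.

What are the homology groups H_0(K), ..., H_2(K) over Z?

H_0 ≅ Z,  H_1 ≅ Z ⊕ Z/2Z,  H_2 = 0.

Take the total order A < B < D < E < F < G < J < L < M on the vertex set. Then K (dimension 2) consists of the simplices:

  0-simplices (9): A, B, D, E, F, G, J, L, M
  1-simplices (27): AB, AE, AG, AJ, AL, AM, BD, BF, BG, BL, BM, DE, DG, DJ, DL, DM, EF, EJ, EL, EM, FG, FJ, FL, FM, GJ, GL, JM
  2-simplices (18): ABG, ABM, AEJ, AEL, AGL, AJM, BDG, BDL, BFL, BFM, DEL, DEM, DGJ, DJM, EFJ, EFM, FGJ, FGL

giving chain groups C_0 ≅ Z^9, C_1 ≅ Z^27, C_2 ≅ Z^18.

∂_1: C_1 → C_0 maps an edge to its endpoints' difference, ∂[p,q] = q − p. For instance
  ∂FG = G − F.
The resulting 9×27 matrix has rank 8, and its Smith normal form has invariant factors (1,1,1,1,1,1,1,1).

∂_2: C_2 → C_1 acts by ∂[p,q,r] = [q,r] − [p,r] + [p,q]. For instance
  ∂BFM = FM − BM + BF,
  ∂FGJ = GJ − FJ + FG.
The resulting 27×18 matrix has rank 18, and its Smith normal form has invariant factors (1,1,1,1,1,1,1,1,1,1,1,1,1,1,1,1,1,2).

From H_k ≅ ker(∂_k) / im(∂_{k+1}) we obtain:

  H_0: rank C_0 − rank ∂_1 = 9 − 8 = 1, and the invariant factors of ∂_1 are all 1, so H_0 = Z.
  H_1: rank ker ∂_1 − rank ∂_2 = (27 − 8) − 18 = 1, and ∂_2 has invariant factor 2 > 1, so H_1 = Z ⊕ Z/2Z.
  H_2: rank ker ∂_2 − rank ∂_3 = (18 − 18) − 0 = 0, and there is no ∂_3, so H_2 = 0.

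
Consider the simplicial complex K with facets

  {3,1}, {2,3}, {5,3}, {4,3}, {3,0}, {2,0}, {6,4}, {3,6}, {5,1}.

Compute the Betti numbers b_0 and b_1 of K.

Take the total order 0 < 1 < 2 < 3 < 4 < 5 < 6 on the vertex set. Then K (dimension 1) consists of the simplices:

  0-simplices (7): [0], [1], [2], [3], [4], [5], [6]
  1-simplices (9): [0,2], [0,3], [1,3], [1,5], [2,3], [3,4], [3,5], [3,6], [4,6]

Hence C_0 ≅ Z^7, C_1 ≅ Z^9.

∂_1: C_1 → C_0 sends each edge [p,q] (with p < q) to q − p. For instance
  ∂[0,2] = [2] − [0].
The 7×9 boundary matrix has rank 6 and Smith normal form diag(1,1,1,1,1,1).

Now H_k = ker ∂_k / im ∂_{k+1}, so:

  H_0: rank C_0 − rank ∂_1 = 7 − 6 = 1, and the invariant factors of ∂_1 are all 1, so H_0 = Z.
  H_1: rank ker ∂_1 − rank ∂_2 = (9 − 6) − 0 = 3, and there is no ∂_2, so H_1 = Z^3.

Hence the Betti numbers are b_0 = 1, b_1 = 3.

b_0 = 1, b_1 = 3.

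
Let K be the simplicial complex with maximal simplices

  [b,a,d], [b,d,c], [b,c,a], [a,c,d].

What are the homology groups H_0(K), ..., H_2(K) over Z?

Take the total order a < b < c < d on the vertex set. Then K (dimension 2) consists of the simplices:

  0-simplices (4): a, b, c, d
  1-simplices (6): ab, ac, ad, bc, bd, cd
  2-simplices (4): abc, abd, acd, bcd

so the chain groups are C_0 ≅ Z^4, C_1 ≅ Z^6, C_2 ≅ Z^4.

Boundary ∂_1: C_1 → C_0 is given by ∂[p,q] = [q] − [p]. For instance
  ∂cd = d − c.
The resulting 4×6 matrix has rank 3, and its Smith normal form has invariant factors (1,1,1).

Boundary ∂_2: C_2 → C_1 sends each 2-simplex [p,q,r] to [q,r] − [p,r] + [p,q]. For instance
  ∂abc = bc − ac + ab,
  ∂abd = bd − ad + ab.
As a 6×4 matrix over Z this has rank 3, with invariant factors (1,1,1).

Now H_k = ker ∂_k / im ∂_{k+1}, so:

  H_0: rank C_0 − rank ∂_1 = 4 − 3 = 1, and the invariant factors of ∂_1 are all 1, so H_0 ≅ Z.
  H_1: rank ker ∂_1 − rank ∂_2 = (6 − 3) − 3 = 0, and the invariant factors of ∂_2 are all 1, so H_1 ≅ 0.
  H_2: rank ker ∂_2 − rank ∂_3 = (4 − 3) − 0 = 1, and there is no ∂_3, so H_2 ≅ Z.

(K is a triangulation of the 2-sphere S^2.)

H_0 ≅ Z,  H_1 = 0,  H_2 ≅ Z.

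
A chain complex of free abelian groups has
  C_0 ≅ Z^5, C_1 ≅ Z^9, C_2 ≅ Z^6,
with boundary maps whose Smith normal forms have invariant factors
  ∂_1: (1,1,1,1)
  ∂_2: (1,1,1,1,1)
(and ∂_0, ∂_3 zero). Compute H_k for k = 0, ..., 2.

H_0: b_0 = 5 − 0 − 4 = 1; torsion from ∂_1 factors > 1: none. So H_0 = Z.
H_1: b_1 = 9 − 4 − 5 = 0; torsion from ∂_2 factors > 1: none. So H_1 = 0.
H_2: b_2 = 6 − 5 − 0 = 1; torsion from ∂_3 factors > 1: none. So H_2 = Z.

H_0 = Z,  H_1 = 0,  H_2 = Z.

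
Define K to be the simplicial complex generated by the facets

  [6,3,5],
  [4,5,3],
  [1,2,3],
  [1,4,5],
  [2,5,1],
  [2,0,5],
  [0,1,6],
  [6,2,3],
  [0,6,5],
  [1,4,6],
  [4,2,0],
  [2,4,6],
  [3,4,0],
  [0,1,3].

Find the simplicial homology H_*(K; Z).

H_0 = Z,  H_1 = Z^2,  H_2 = Z.

Fix the vertex order 0 < 1 < 2 < 3 < 4 < 5 < 6 and write every simplex with vertices in increasing order. Then dim K = 2 and the simplices of K are:

  0-simplices (7): [0], [1], [2], [3], [4], [5], [6]
  1-simplices (21): [0,1], [0,2], [0,3], [0,4], [0,5], [0,6], [1,2], [1,3], [1,4], [1,5], [1,6], [2,3], [2,4], [2,5], [2,6], [3,4], [3,5], [3,6], [4,5], [4,6], [5,6]
  2-simplices (14): [0,1,3], [0,1,6], [0,2,4], [0,2,5], [0,3,4], [0,5,6], [1,2,3], [1,2,5], [1,4,5], [1,4,6], [2,3,6], [2,4,6], [3,4,5], [3,5,6]

so the chain groups are C_0 ≅ Z^7, C_1 ≅ Z^21, C_2 ≅ Z^14.

The boundary map ∂_1: C_1 → C_0 is given by ∂[p,q] = [q] − [p]. For instance
  ∂[0,3] = [3] − [0].
The resulting 7×21 matrix has rank 6, and its Smith normal form has invariant factors (1,1,1,1,1,1).

Boundary ∂_2: C_2 → C_1 sends each 2-simplex [p,q,r] to [q,r] − [p,r] + [p,q]. For instance
  ∂[0,1,3] = [1,3] − [0,3] + [0,1],
  ∂[0,2,5] = [2,5] − [0,5] + [0,2].
This gives a 21×14 integer matrix of rank 13; reducing to Smith normal form yields diagonal entries (1,1,1,1,1,1,1,1,1,1,1,1,1).

Now H_k = ker ∂_k / im ∂_{k+1}, so:

  H_0: rank C_0 − rank ∂_1 = 7 − 6 = 1, and the invariant factors of ∂_1 are all 1, so H_0 = Z.
  H_1: rank ker ∂_1 − rank ∂_2 = (21 − 6) − 13 = 2, and the invariant factors of ∂_2 are all 1, so H_1 = Z^2.
  H_2: rank ker ∂_2 − rank ∂_3 = (14 − 13) − 0 = 1, and there is no ∂_3, so H_2 = Z.

As a check, the Euler characteristic is 7 − 21 + 14 = 0, which agrees with 1 − 2 + 1 = 0.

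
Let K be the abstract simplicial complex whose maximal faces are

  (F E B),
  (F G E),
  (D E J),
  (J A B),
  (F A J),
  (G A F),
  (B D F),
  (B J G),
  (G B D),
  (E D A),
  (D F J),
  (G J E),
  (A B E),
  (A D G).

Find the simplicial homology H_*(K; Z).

We work with the vertex ordering A < B < D < E < F < G < J. The simplices of K, each written with vertices in increasing order, are:

  0-simplices (7): A, B, D, E, F, G, J
  1-simplices (21): AB, AD, AE, AF, AG, AJ, BD, BE, BF, BG, BJ, DE, DF, DG, DJ, EF, EG, EJ, FG, FJ, GJ
  2-simplices (14): ABE, ABJ, ADE, ADG, AFG, AFJ, BDF, BDG, BEF, BGJ, DEJ, DFJ, EFG, EGJ

Hence C_0 ≅ Z^7, C_1 ≅ Z^21, C_2 ≅ Z^14.

∂_1: C_1 → C_0 maps an edge to its endpoints' difference, ∂[p,q] = q − p.
The resulting 7×21 matrix has rank 6, and its Smith normal form has invariant factors (1,1,1,1,1,1).

∂_2: C_2 → C_1 maps a triangle to the signed sum of its edges. For instance
  ∂ABJ = BJ − AJ + AB,
  ∂BDG = DG − BG + BD.
This gives a 21×14 integer matrix of rank 13; reducing to Smith normal form yields diagonal entries (1,1,1,1,1,1,1,1,1,1,1,1,1).

Reading off H_k = ker ∂_k / im ∂_{k+1}:

  H_0: rank C_0 − rank ∂_1 = 7 − 6 = 1, and the invariant factors of ∂_1 are all 1, so H_0 = Z.
  H_1: rank ker ∂_1 − rank ∂_2 = (21 − 6) − 13 = 2, and the invariant factors of ∂_2 are all 1, so H_1 = Z^2.
  H_2: rank ker ∂_2 − rank ∂_3 = (14 − 13) − 0 = 1, and there is no ∂_3, so H_2 = Z.

(K is a triangulation of the torus T^2.)

H_0 ≅ Z,  H_1 ≅ Z^2,  H_2 ≅ Z.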